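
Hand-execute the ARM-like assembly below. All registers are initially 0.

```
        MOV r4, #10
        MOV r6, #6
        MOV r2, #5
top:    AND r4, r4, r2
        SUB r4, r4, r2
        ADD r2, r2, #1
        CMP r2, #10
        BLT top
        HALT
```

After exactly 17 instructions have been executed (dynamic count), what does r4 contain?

-3

after MOV r4, #10: r4=10
after MOV r6, #6: r6=6
after MOV r2, #5: r2=5
after AND r4, r4, r2: r4=10&5=0
after SUB r4, r4, r2: r4=0-5=-5
after ADD r2, r2, #1: r2=5+1=6
CMP r2, #10  (cmp 6,10)
BLT top: taken
after AND r4, r4, r2: r4=(-5)&6=2
after SUB r4, r4, r2: r4=2-6=-4
after ADD r2, r2, #1: r2=6+1=7
CMP r2, #10  (cmp 7,10)
BLT top: taken
after AND r4, r4, r2: r4=(-4)&7=4
after SUB r4, r4, r2: r4=4-7=-3
after ADD r2, r2, #1: r2=7+1=8
CMP r2, #10  (cmp 8,10)
After step 17: r4 = -3.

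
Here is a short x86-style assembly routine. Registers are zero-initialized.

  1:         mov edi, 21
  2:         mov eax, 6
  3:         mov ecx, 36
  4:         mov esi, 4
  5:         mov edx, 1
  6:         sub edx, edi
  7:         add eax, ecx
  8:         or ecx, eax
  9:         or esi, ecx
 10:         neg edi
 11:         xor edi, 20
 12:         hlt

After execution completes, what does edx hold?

edi=21
eax=6
ecx=36
esi=4
edx=1
edx=1-21=-20
eax=6+36=42
ecx=36|42=46
esi=4|46=46
edi=-(21)=-21
edi=(-21)^20=-1
halt.

-20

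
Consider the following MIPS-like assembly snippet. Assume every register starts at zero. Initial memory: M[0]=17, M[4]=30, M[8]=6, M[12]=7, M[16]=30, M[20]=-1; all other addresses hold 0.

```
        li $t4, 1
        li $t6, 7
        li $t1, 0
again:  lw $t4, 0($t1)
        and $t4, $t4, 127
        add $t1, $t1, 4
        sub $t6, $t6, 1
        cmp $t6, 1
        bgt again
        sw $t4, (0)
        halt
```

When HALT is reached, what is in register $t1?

24

after li $t4, 1: $t4=1
after li $t6, 7: $t6=7
after li $t1, 0: $t1=0
after lw $t4, 0($t1): $t4=M[0]=17
after and $t4, $t4, 127: $t4=17&127=17
after add $t1, $t1, 4: $t1=0+4=4
after sub $t6, $t6, 1: $t6=7-1=6
cmp $t6, 1  (cmp 6,1)
bgt again: taken
after lw $t4, 0($t1): $t4=M[4]=30
after and $t4, $t4, 127: $t4=30&127=30
after add $t1, $t1, 4: $t1=4+4=8
after sub $t6, $t6, 1: $t6=6-1=5
cmp $t6, 1  (cmp 5,1)
bgt again: taken
after lw $t4, 0($t1): $t4=M[8]=6
after and $t4, $t4, 127: $t4=6&127=6
after add $t1, $t1, 4: $t1=8+4=12
after sub $t6, $t6, 1: $t6=5-1=4
cmp $t6, 1  (cmp 4,1)
bgt again: taken
after lw $t4, 0($t1): $t4=M[12]=7
after and $t4, $t4, 127: $t4=7&127=7
after add $t1, $t1, 4: $t1=12+4=16
after sub $t6, $t6, 1: $t6=4-1=3
cmp $t6, 1  (cmp 3,1)
bgt again: taken
after lw $t4, 0($t1): $t4=M[16]=30
after and $t4, $t4, 127: $t4=30&127=30
after add $t1, $t1, 4: $t1=16+4=20
after sub $t6, $t6, 1: $t6=3-1=2
cmp $t6, 1  (cmp 2,1)
bgt again: taken
after lw $t4, 0($t1): $t4=M[20]=-1
after and $t4, $t4, 127: $t4=(-1)&127=127
after add $t1, $t1, 4: $t1=20+4=24
after sub $t6, $t6, 1: $t6=2-1=1
cmp $t6, 1  (cmp 1,1)
bgt again: not taken
sw $t4, (0) → M[0]=127
halt.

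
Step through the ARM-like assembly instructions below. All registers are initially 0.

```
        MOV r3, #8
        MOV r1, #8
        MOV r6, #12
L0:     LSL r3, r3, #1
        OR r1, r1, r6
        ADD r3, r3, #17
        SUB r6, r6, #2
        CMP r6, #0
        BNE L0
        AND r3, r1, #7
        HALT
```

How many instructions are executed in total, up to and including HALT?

after MOV r3, #8: r3=8
after MOV r1, #8: r1=8
after MOV r6, #12: r6=12
after LSL r3, r3, #1: r3=8<<1=16
after OR r1, r1, r6: r1=8|12=12
after ADD r3, r3, #17: r3=16+17=33
after SUB r6, r6, #2: r6=12-2=10
CMP r6, #0  (cmp 10,0)
BNE L0: taken
after LSL r3, r3, #1: r3=33<<1=66
after OR r1, r1, r6: r1=12|10=14
after ADD r3, r3, #17: r3=66+17=83
after SUB r6, r6, #2: r6=10-2=8
CMP r6, #0  (cmp 8,0)
BNE L0: taken
after LSL r3, r3, #1: r3=83<<1=166
after OR r1, r1, r6: r1=14|8=14
after ADD r3, r3, #17: r3=166+17=183
after SUB r6, r6, #2: r6=8-2=6
CMP r6, #0  (cmp 6,0)
BNE L0: taken
after LSL r3, r3, #1: r3=183<<1=366
after OR r1, r1, r6: r1=14|6=14
after ADD r3, r3, #17: r3=366+17=383
after SUB r6, r6, #2: r6=6-2=4
CMP r6, #0  (cmp 4,0)
BNE L0: taken
after LSL r3, r3, #1: r3=383<<1=766
after OR r1, r1, r6: r1=14|4=14
after ADD r3, r3, #17: r3=766+17=783
after SUB r6, r6, #2: r6=4-2=2
CMP r6, #0  (cmp 2,0)
BNE L0: taken
after LSL r3, r3, #1: r3=783<<1=1566
after OR r1, r1, r6: r1=14|2=14
after ADD r3, r3, #17: r3=1566+17=1583
after SUB r6, r6, #2: r6=2-2=0
CMP r6, #0  (cmp 0,0)
BNE L0: not taken
after AND r3, r1, #7: r3=14&7=6
halt.
Total executed instructions: 41.

41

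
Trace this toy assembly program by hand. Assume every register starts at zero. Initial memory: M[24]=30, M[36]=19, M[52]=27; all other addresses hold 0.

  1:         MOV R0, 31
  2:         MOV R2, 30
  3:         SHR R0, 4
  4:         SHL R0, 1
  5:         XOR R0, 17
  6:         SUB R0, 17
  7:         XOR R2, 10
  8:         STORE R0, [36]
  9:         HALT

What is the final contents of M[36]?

2

MOV R0, 31 → R0=31
MOV R2, 30 → R2=30
SHR R0, 4 → R0=31>>4=1
SHL R0, 1 → R0=1<<1=2
XOR R0, 17 → R0=2^17=19
SUB R0, 17 → R0=19-17=2
XOR R2, 10 → R2=30^10=20
STORE R0, [36] → M[36]=2
halt.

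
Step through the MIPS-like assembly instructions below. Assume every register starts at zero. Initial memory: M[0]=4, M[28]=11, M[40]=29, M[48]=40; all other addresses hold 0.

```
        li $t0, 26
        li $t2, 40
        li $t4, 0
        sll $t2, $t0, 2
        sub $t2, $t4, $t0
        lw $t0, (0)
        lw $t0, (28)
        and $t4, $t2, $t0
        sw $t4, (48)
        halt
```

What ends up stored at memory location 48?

$t0=26
$t2=40
$t4=0
$t2=26<<2=104
$t2=0-26=-26
$t0=M[0]=4
$t0=M[28]=11
$t4=(-26)&11=2
sw $t4, (48) → M[48]=2
halt.

2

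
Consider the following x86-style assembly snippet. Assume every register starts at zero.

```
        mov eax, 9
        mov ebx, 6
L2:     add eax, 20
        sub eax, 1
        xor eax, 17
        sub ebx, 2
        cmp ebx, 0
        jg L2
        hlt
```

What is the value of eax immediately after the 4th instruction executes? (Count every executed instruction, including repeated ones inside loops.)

mov eax, 9 → eax=9
mov ebx, 6 → ebx=6
add eax, 20 → eax=9+20=29
sub eax, 1 → eax=29-1=28
After step 4: eax = 28.

28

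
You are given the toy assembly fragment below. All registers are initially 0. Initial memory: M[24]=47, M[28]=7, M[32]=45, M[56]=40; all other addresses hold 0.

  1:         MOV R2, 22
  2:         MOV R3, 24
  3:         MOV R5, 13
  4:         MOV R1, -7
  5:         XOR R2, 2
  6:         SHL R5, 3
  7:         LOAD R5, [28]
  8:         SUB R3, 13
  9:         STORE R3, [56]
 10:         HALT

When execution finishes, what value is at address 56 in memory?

after MOV R2, 22: R2=22
after MOV R3, 24: R3=24
after MOV R5, 13: R5=13
after MOV R1, -7: R1=-7
after XOR R2, 2: R2=22^2=20
after SHL R5, 3: R5=13<<3=104
after LOAD R5, [28]: R5=M[28]=7
after SUB R3, 13: R3=24-13=11
STORE R3, [56] → M[56]=11
halt.

11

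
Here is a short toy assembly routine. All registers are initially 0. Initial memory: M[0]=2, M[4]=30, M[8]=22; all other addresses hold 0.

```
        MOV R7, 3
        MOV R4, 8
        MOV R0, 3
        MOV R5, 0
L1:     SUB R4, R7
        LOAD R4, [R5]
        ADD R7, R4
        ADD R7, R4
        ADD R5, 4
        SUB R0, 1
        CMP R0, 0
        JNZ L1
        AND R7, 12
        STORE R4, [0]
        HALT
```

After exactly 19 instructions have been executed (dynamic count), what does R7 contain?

after MOV R7, 3: R7=3
after MOV R4, 8: R4=8
after MOV R0, 3: R0=3
after MOV R5, 0: R5=0
after SUB R4, R7: R4=8-3=5
after LOAD R4, [R5]: R4=M[0]=2
after ADD R7, R4: R7=3+2=5
after ADD R7, R4: R7=5+2=7
after ADD R5, 4: R5=0+4=4
after SUB R0, 1: R0=3-1=2
CMP R0, 0  (cmp 2,0)
JNZ L1: taken
after SUB R4, R7: R4=2-7=-5
after LOAD R4, [R5]: R4=M[4]=30
after ADD R7, R4: R7=7+30=37
after ADD R7, R4: R7=37+30=67
after ADD R5, 4: R5=4+4=8
after SUB R0, 1: R0=2-1=1
CMP R0, 0  (cmp 1,0)
After step 19: R7 = 67.

67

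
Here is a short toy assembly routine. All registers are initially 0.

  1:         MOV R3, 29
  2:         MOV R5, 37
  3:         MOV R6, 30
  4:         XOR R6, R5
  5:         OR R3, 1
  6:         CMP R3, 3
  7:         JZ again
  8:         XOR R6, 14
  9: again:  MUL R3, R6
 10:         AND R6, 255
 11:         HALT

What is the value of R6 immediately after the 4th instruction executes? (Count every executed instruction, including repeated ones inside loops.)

after MOV R3, 29: R3=29
after MOV R5, 37: R5=37
after MOV R6, 30: R6=30
after XOR R6, R5: R6=30^37=59
After step 4: R6 = 59.

59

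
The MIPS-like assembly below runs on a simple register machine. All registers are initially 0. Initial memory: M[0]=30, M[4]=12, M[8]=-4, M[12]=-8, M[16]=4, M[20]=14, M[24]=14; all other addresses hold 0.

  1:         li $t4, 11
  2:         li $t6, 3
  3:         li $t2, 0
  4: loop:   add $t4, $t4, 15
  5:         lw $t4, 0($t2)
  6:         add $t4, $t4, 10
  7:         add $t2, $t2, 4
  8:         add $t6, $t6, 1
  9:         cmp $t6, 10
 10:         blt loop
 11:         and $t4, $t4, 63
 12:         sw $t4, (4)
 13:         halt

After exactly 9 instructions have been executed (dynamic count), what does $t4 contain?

40

$t4=11
$t6=3
$t2=0
$t4=11+15=26
$t4=M[0]=30
$t4=30+10=40
$t2=0+4=4
$t6=3+1=4
cmp $t6, 10  (cmp 4,10)
After step 9: $t4 = 40.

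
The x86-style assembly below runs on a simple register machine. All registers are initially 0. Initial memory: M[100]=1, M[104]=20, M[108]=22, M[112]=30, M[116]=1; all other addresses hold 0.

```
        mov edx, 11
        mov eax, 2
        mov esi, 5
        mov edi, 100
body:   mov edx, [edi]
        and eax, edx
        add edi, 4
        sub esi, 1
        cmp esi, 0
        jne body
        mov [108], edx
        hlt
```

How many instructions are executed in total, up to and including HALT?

36

after mov edx, 11: edx=11
after mov eax, 2: eax=2
after mov esi, 5: esi=5
after mov edi, 100: edi=100
after mov edx, [edi]: edx=M[100]=1
after and eax, edx: eax=2&1=0
after add edi, 4: edi=100+4=104
after sub esi, 1: esi=5-1=4
cmp esi, 0  (cmp 4,0)
jne body: taken
after mov edx, [edi]: edx=M[104]=20
after and eax, edx: eax=0&20=0
after add edi, 4: edi=104+4=108
after sub esi, 1: esi=4-1=3
cmp esi, 0  (cmp 3,0)
jne body: taken
after mov edx, [edi]: edx=M[108]=22
after and eax, edx: eax=0&22=0
after add edi, 4: edi=108+4=112
after sub esi, 1: esi=3-1=2
cmp esi, 0  (cmp 2,0)
jne body: taken
after mov edx, [edi]: edx=M[112]=30
after and eax, edx: eax=0&30=0
after add edi, 4: edi=112+4=116
after sub esi, 1: esi=2-1=1
cmp esi, 0  (cmp 1,0)
jne body: taken
after mov edx, [edi]: edx=M[116]=1
after and eax, edx: eax=0&1=0
after add edi, 4: edi=116+4=120
after sub esi, 1: esi=1-1=0
cmp esi, 0  (cmp 0,0)
jne body: not taken
mov [108], edx → M[108]=1
halt.
Total executed instructions: 36.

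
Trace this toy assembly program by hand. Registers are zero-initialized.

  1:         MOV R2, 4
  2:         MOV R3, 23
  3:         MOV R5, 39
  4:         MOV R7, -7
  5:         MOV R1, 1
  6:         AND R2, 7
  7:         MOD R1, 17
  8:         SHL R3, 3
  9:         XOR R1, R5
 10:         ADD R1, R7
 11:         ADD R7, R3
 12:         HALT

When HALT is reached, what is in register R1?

31

R2=4
R3=23
R5=39
R7=-7
R1=1
R2=4&7=4
R1=1%17=1
R3=23<<3=184
R1=1^39=38
R1=38+(-7)=31
R7=(-7)+184=177
halt.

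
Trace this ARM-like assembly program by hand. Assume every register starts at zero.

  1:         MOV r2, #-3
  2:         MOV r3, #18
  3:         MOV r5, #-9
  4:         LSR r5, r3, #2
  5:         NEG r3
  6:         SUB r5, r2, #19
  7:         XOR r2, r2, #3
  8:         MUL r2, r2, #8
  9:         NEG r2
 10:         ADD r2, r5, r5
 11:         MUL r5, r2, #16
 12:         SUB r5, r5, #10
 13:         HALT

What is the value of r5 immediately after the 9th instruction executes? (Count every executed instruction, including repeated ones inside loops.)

after MOV r2, #-3: r2=-3
after MOV r3, #18: r3=18
after MOV r5, #-9: r5=-9
after LSR r5, r3, #2: r5=18>>2=4
after NEG r3: r3=-(18)=-18
after SUB r5, r2, #19: r5=(-3)-19=-22
after XOR r2, r2, #3: r2=(-3)^3=-2
after MUL r2, r2, #8: r2=(-2)*8=-16
after NEG r2: r2=-(-16)=16
After step 9: r5 = -22.

-22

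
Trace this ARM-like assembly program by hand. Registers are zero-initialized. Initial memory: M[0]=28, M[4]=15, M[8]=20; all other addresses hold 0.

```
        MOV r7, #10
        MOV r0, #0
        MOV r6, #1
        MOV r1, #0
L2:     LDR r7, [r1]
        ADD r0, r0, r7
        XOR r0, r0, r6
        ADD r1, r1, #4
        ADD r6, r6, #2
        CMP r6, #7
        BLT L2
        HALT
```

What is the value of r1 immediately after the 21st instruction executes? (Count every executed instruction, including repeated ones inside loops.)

MOV r7, #10 → r7=10
MOV r0, #0 → r0=0
MOV r6, #1 → r6=1
MOV r1, #0 → r1=0
LDR r7, [r1] → r7=M[0]=28
ADD r0, r0, r7 → r0=0+28=28
XOR r0, r0, r6 → r0=28^1=29
ADD r1, r1, #4 → r1=0+4=4
ADD r6, r6, #2 → r6=1+2=3
CMP r6, #7  (cmp 3,7)
BLT L2: taken
LDR r7, [r1] → r7=M[4]=15
ADD r0, r0, r7 → r0=29+15=44
XOR r0, r0, r6 → r0=44^3=47
ADD r1, r1, #4 → r1=4+4=8
ADD r6, r6, #2 → r6=3+2=5
CMP r6, #7  (cmp 5,7)
BLT L2: taken
LDR r7, [r1] → r7=M[8]=20
ADD r0, r0, r7 → r0=47+20=67
XOR r0, r0, r6 → r0=67^5=70
After step 21: r1 = 8.

8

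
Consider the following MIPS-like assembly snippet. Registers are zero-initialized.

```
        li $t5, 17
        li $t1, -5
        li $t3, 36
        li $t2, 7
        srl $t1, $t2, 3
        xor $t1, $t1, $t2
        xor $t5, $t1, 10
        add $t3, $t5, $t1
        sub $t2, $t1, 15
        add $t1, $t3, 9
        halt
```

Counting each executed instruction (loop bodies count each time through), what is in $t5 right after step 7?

li $t5, 17 → $t5=17
li $t1, -5 → $t1=-5
li $t3, 36 → $t3=36
li $t2, 7 → $t2=7
srl $t1, $t2, 3 → $t1=7>>3=0
xor $t1, $t1, $t2 → $t1=0^7=7
xor $t5, $t1, 10 → $t5=7^10=13
After step 7: $t5 = 13.

13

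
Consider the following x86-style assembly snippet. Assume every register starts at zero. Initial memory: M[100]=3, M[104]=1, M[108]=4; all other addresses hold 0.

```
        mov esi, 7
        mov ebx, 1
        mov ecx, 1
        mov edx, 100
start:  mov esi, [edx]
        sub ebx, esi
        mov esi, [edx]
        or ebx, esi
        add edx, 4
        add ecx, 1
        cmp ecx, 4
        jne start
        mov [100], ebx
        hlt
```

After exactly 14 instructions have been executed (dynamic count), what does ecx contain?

mov esi, 7 → esi=7
mov ebx, 1 → ebx=1
mov ecx, 1 → ecx=1
mov edx, 100 → edx=100
mov esi, [edx] → esi=M[100]=3
sub ebx, esi → ebx=1-3=-2
mov esi, [edx] → esi=M[100]=3
or ebx, esi → ebx=(-2)|3=-1
add edx, 4 → edx=100+4=104
add ecx, 1 → ecx=1+1=2
cmp ecx, 4  (cmp 2,4)
jne start: taken
mov esi, [edx] → esi=M[104]=1
sub ebx, esi → ebx=(-1)-1=-2
After step 14: ecx = 2.

2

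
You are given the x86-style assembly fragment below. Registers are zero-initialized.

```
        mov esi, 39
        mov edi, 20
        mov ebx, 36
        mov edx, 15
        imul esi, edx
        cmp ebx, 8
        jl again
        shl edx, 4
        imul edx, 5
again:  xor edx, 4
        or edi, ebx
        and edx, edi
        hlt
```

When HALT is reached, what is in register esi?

585

esi=39
edi=20
ebx=36
edx=15
esi=39*15=585
cmp ebx, 8  (cmp 36,8)
jl again: not taken
edx=15<<4=240
edx=240*5=1200
edx=1200^4=1204
edi=20|36=52
edx=1204&52=52
halt.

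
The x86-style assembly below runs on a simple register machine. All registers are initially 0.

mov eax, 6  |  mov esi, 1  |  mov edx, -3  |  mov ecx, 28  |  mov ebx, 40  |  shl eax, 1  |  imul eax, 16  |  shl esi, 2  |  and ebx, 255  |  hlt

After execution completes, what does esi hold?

4

mov eax, 6 → eax=6
mov esi, 1 → esi=1
mov edx, -3 → edx=-3
mov ecx, 28 → ecx=28
mov ebx, 40 → ebx=40
shl eax, 1 → eax=6<<1=12
imul eax, 16 → eax=12*16=192
shl esi, 2 → esi=1<<2=4
and ebx, 255 → ebx=40&255=40
halt.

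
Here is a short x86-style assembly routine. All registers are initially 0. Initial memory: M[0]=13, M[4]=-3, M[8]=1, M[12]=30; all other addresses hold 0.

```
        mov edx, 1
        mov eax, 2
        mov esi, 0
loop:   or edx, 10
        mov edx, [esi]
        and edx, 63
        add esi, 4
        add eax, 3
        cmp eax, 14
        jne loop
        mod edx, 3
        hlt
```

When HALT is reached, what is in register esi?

16

edx=1
eax=2
esi=0
edx=1|10=11
edx=M[0]=13
edx=13&63=13
esi=0+4=4
eax=2+3=5
cmp eax, 14  (cmp 5,14)
jne loop: taken
edx=13|10=15
edx=M[4]=-3
edx=(-3)&63=61
esi=4+4=8
eax=5+3=8
cmp eax, 14  (cmp 8,14)
jne loop: taken
edx=61|10=63
edx=M[8]=1
edx=1&63=1
esi=8+4=12
eax=8+3=11
cmp eax, 14  (cmp 11,14)
jne loop: taken
edx=1|10=11
edx=M[12]=30
edx=30&63=30
esi=12+4=16
eax=11+3=14
cmp eax, 14  (cmp 14,14)
jne loop: not taken
edx=30%3=0
halt.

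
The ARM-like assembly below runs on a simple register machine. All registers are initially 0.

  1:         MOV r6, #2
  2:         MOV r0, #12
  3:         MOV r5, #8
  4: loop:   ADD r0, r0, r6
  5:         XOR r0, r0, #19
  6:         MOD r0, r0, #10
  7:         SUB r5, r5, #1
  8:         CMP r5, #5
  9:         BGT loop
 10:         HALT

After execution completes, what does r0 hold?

MOV r6, #2 → r6=2
MOV r0, #12 → r0=12
MOV r5, #8 → r5=8
ADD r0, r0, r6 → r0=12+2=14
XOR r0, r0, #19 → r0=14^19=29
MOD r0, r0, #10 → r0=29%10=9
SUB r5, r5, #1 → r5=8-1=7
CMP r5, #5  (cmp 7,5)
BGT loop: taken
ADD r0, r0, r6 → r0=9+2=11
XOR r0, r0, #19 → r0=11^19=24
MOD r0, r0, #10 → r0=24%10=4
SUB r5, r5, #1 → r5=7-1=6
CMP r5, #5  (cmp 6,5)
BGT loop: taken
ADD r0, r0, r6 → r0=4+2=6
XOR r0, r0, #19 → r0=6^19=21
MOD r0, r0, #10 → r0=21%10=1
SUB r5, r5, #1 → r5=6-1=5
CMP r5, #5  (cmp 5,5)
BGT loop: not taken
halt.

1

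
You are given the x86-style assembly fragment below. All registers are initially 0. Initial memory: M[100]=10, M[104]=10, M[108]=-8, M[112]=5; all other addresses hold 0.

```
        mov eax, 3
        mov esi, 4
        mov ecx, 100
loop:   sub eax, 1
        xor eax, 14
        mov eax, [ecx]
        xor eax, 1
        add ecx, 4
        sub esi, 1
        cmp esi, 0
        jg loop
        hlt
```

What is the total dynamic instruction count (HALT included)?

36

mov eax, 3 → eax=3
mov esi, 4 → esi=4
mov ecx, 100 → ecx=100
sub eax, 1 → eax=3-1=2
xor eax, 14 → eax=2^14=12
mov eax, [ecx] → eax=M[100]=10
xor eax, 1 → eax=10^1=11
add ecx, 4 → ecx=100+4=104
sub esi, 1 → esi=4-1=3
cmp esi, 0  (cmp 3,0)
jg loop: taken
sub eax, 1 → eax=11-1=10
xor eax, 14 → eax=10^14=4
mov eax, [ecx] → eax=M[104]=10
xor eax, 1 → eax=10^1=11
add ecx, 4 → ecx=104+4=108
sub esi, 1 → esi=3-1=2
cmp esi, 0  (cmp 2,0)
jg loop: taken
sub eax, 1 → eax=11-1=10
xor eax, 14 → eax=10^14=4
mov eax, [ecx] → eax=M[108]=-8
xor eax, 1 → eax=(-8)^1=-7
add ecx, 4 → ecx=108+4=112
sub esi, 1 → esi=2-1=1
cmp esi, 0  (cmp 1,0)
jg loop: taken
sub eax, 1 → eax=(-7)-1=-8
xor eax, 14 → eax=(-8)^14=-10
mov eax, [ecx] → eax=M[112]=5
xor eax, 1 → eax=5^1=4
add ecx, 4 → ecx=112+4=116
sub esi, 1 → esi=1-1=0
cmp esi, 0  (cmp 0,0)
jg loop: not taken
halt.
Total executed instructions: 36.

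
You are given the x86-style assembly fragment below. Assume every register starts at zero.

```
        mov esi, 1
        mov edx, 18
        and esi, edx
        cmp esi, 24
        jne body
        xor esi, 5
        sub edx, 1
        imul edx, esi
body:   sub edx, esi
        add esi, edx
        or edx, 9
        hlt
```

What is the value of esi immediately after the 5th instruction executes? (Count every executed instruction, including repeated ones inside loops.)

0

esi=1
edx=18
esi=1&18=0
cmp esi, 24  (cmp 0,24)
jne body: taken
After step 5: esi = 0.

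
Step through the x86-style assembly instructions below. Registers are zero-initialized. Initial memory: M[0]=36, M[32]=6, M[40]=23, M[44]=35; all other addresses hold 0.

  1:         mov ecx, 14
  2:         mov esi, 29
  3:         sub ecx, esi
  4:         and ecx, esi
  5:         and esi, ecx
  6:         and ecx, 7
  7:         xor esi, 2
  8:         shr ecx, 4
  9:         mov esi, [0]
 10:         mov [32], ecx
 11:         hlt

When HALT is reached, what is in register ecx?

0

after mov ecx, 14: ecx=14
after mov esi, 29: esi=29
after sub ecx, esi: ecx=14-29=-15
after and ecx, esi: ecx=(-15)&29=17
after and esi, ecx: esi=29&17=17
after and ecx, 7: ecx=17&7=1
after xor esi, 2: esi=17^2=19
after shr ecx, 4: ecx=1>>4=0
after mov esi, [0]: esi=M[0]=36
mov [32], ecx → M[32]=0
halt.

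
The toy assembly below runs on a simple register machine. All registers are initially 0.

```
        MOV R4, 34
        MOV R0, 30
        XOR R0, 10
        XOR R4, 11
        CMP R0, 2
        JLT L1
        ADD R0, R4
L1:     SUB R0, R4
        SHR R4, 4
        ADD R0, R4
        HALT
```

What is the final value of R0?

22

R4=34
R0=30
R0=30^10=20
R4=34^11=41
CMP R0, 2  (cmp 20,2)
JLT L1: not taken
R0=20+41=61
R0=61-41=20
R4=41>>4=2
R0=20+2=22
halt.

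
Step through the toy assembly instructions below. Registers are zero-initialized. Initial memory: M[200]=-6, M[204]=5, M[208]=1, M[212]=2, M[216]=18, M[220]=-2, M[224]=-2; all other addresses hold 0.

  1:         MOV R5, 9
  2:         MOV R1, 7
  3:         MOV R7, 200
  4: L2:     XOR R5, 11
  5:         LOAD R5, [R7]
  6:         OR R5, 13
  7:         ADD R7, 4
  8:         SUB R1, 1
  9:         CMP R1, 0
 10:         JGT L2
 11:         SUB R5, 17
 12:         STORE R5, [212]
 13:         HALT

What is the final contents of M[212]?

-18

MOV R5, 9 → R5=9
MOV R1, 7 → R1=7
MOV R7, 200 → R7=200
XOR R5, 11 → R5=9^11=2
LOAD R5, [R7] → R5=M[200]=-6
OR R5, 13 → R5=(-6)|13=-1
ADD R7, 4 → R7=200+4=204
SUB R1, 1 → R1=7-1=6
CMP R1, 0  (cmp 6,0)
JGT L2: taken
XOR R5, 11 → R5=(-1)^11=-12
LOAD R5, [R7] → R5=M[204]=5
OR R5, 13 → R5=5|13=13
ADD R7, 4 → R7=204+4=208
SUB R1, 1 → R1=6-1=5
CMP R1, 0  (cmp 5,0)
JGT L2: taken
XOR R5, 11 → R5=13^11=6
LOAD R5, [R7] → R5=M[208]=1
OR R5, 13 → R5=1|13=13
ADD R7, 4 → R7=208+4=212
SUB R1, 1 → R1=5-1=4
CMP R1, 0  (cmp 4,0)
JGT L2: taken
XOR R5, 11 → R5=13^11=6
LOAD R5, [R7] → R5=M[212]=2
OR R5, 13 → R5=2|13=15
ADD R7, 4 → R7=212+4=216
SUB R1, 1 → R1=4-1=3
CMP R1, 0  (cmp 3,0)
JGT L2: taken
XOR R5, 11 → R5=15^11=4
LOAD R5, [R7] → R5=M[216]=18
OR R5, 13 → R5=18|13=31
ADD R7, 4 → R7=216+4=220
SUB R1, 1 → R1=3-1=2
CMP R1, 0  (cmp 2,0)
JGT L2: taken
XOR R5, 11 → R5=31^11=20
LOAD R5, [R7] → R5=M[220]=-2
OR R5, 13 → R5=(-2)|13=-1
ADD R7, 4 → R7=220+4=224
SUB R1, 1 → R1=2-1=1
CMP R1, 0  (cmp 1,0)
JGT L2: taken
XOR R5, 11 → R5=(-1)^11=-12
LOAD R5, [R7] → R5=M[224]=-2
OR R5, 13 → R5=(-2)|13=-1
ADD R7, 4 → R7=224+4=228
SUB R1, 1 → R1=1-1=0
CMP R1, 0  (cmp 0,0)
JGT L2: not taken
SUB R5, 17 → R5=(-1)-17=-18
STORE R5, [212] → M[212]=-18
halt.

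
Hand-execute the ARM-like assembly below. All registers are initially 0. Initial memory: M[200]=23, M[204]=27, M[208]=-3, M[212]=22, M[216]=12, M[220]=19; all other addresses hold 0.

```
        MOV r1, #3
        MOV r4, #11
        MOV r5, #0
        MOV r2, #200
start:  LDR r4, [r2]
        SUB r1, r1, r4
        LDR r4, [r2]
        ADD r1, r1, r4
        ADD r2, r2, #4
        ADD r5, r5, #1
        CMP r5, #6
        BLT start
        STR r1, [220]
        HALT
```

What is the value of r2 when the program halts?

224

MOV r1, #3 → r1=3
MOV r4, #11 → r4=11
MOV r5, #0 → r5=0
MOV r2, #200 → r2=200
LDR r4, [r2] → r4=M[200]=23
SUB r1, r1, r4 → r1=3-23=-20
LDR r4, [r2] → r4=M[200]=23
ADD r1, r1, r4 → r1=(-20)+23=3
ADD r2, r2, #4 → r2=200+4=204
ADD r5, r5, #1 → r5=0+1=1
CMP r5, #6  (cmp 1,6)
BLT start: taken
LDR r4, [r2] → r4=M[204]=27
SUB r1, r1, r4 → r1=3-27=-24
LDR r4, [r2] → r4=M[204]=27
ADD r1, r1, r4 → r1=(-24)+27=3
ADD r2, r2, #4 → r2=204+4=208
ADD r5, r5, #1 → r5=1+1=2
CMP r5, #6  (cmp 2,6)
BLT start: taken
LDR r4, [r2] → r4=M[208]=-3
SUB r1, r1, r4 → r1=3-(-3)=6
LDR r4, [r2] → r4=M[208]=-3
ADD r1, r1, r4 → r1=6+(-3)=3
ADD r2, r2, #4 → r2=208+4=212
ADD r5, r5, #1 → r5=2+1=3
CMP r5, #6  (cmp 3,6)
BLT start: taken
LDR r4, [r2] → r4=M[212]=22
SUB r1, r1, r4 → r1=3-22=-19
LDR r4, [r2] → r4=M[212]=22
ADD r1, r1, r4 → r1=(-19)+22=3
ADD r2, r2, #4 → r2=212+4=216
ADD r5, r5, #1 → r5=3+1=4
CMP r5, #6  (cmp 4,6)
BLT start: taken
LDR r4, [r2] → r4=M[216]=12
SUB r1, r1, r4 → r1=3-12=-9
LDR r4, [r2] → r4=M[216]=12
ADD r1, r1, r4 → r1=(-9)+12=3
ADD r2, r2, #4 → r2=216+4=220
ADD r5, r5, #1 → r5=4+1=5
CMP r5, #6  (cmp 5,6)
BLT start: taken
LDR r4, [r2] → r4=M[220]=19
SUB r1, r1, r4 → r1=3-19=-16
LDR r4, [r2] → r4=M[220]=19
ADD r1, r1, r4 → r1=(-16)+19=3
ADD r2, r2, #4 → r2=220+4=224
ADD r5, r5, #1 → r5=5+1=6
CMP r5, #6  (cmp 6,6)
BLT start: not taken
STR r1, [220] → M[220]=3
halt.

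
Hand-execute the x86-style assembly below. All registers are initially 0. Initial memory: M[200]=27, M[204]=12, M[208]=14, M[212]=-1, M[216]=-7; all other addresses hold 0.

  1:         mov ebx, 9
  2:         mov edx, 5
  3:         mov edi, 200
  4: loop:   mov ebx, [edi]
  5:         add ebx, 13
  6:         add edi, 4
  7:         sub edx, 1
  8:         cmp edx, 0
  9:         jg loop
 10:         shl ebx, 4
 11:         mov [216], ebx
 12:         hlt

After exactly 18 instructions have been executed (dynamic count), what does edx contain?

3

after mov ebx, 9: ebx=9
after mov edx, 5: edx=5
after mov edi, 200: edi=200
after mov ebx, [edi]: ebx=M[200]=27
after add ebx, 13: ebx=27+13=40
after add edi, 4: edi=200+4=204
after sub edx, 1: edx=5-1=4
cmp edx, 0  (cmp 4,0)
jg loop: taken
after mov ebx, [edi]: ebx=M[204]=12
after add ebx, 13: ebx=12+13=25
after add edi, 4: edi=204+4=208
after sub edx, 1: edx=4-1=3
cmp edx, 0  (cmp 3,0)
jg loop: taken
after mov ebx, [edi]: ebx=M[208]=14
after add ebx, 13: ebx=14+13=27
after add edi, 4: edi=208+4=212
After step 18: edx = 3.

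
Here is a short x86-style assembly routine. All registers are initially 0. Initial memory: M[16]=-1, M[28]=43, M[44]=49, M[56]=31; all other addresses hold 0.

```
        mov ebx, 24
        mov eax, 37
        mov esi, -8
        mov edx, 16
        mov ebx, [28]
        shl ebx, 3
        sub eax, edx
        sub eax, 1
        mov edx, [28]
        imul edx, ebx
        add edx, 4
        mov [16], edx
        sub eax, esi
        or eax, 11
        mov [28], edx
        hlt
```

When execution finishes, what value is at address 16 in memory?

14796

after mov ebx, 24: ebx=24
after mov eax, 37: eax=37
after mov esi, -8: esi=-8
after mov edx, 16: edx=16
after mov ebx, [28]: ebx=M[28]=43
after shl ebx, 3: ebx=43<<3=344
after sub eax, edx: eax=37-16=21
after sub eax, 1: eax=21-1=20
after mov edx, [28]: edx=M[28]=43
after imul edx, ebx: edx=43*344=14792
after add edx, 4: edx=14792+4=14796
mov [16], edx → M[16]=14796
after sub eax, esi: eax=20-(-8)=28
after or eax, 11: eax=28|11=31
mov [28], edx → M[28]=14796
halt.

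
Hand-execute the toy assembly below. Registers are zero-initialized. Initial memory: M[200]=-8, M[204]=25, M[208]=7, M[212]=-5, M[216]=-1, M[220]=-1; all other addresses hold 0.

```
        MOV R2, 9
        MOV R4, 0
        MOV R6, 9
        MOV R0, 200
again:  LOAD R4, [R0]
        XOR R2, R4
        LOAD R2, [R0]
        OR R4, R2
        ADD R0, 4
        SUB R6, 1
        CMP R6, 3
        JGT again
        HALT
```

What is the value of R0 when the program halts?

after MOV R2, 9: R2=9
after MOV R4, 0: R4=0
after MOV R6, 9: R6=9
after MOV R0, 200: R0=200
after LOAD R4, [R0]: R4=M[200]=-8
after XOR R2, R4: R2=9^(-8)=-15
after LOAD R2, [R0]: R2=M[200]=-8
after OR R4, R2: R4=(-8)|(-8)=-8
after ADD R0, 4: R0=200+4=204
after SUB R6, 1: R6=9-1=8
CMP R6, 3  (cmp 8,3)
JGT again: taken
after LOAD R4, [R0]: R4=M[204]=25
after XOR R2, R4: R2=(-8)^25=-31
after LOAD R2, [R0]: R2=M[204]=25
after OR R4, R2: R4=25|25=25
after ADD R0, 4: R0=204+4=208
after SUB R6, 1: R6=8-1=7
CMP R6, 3  (cmp 7,3)
JGT again: taken
after LOAD R4, [R0]: R4=M[208]=7
after XOR R2, R4: R2=25^7=30
after LOAD R2, [R0]: R2=M[208]=7
after OR R4, R2: R4=7|7=7
after ADD R0, 4: R0=208+4=212
after SUB R6, 1: R6=7-1=6
CMP R6, 3  (cmp 6,3)
JGT again: taken
after LOAD R4, [R0]: R4=M[212]=-5
after XOR R2, R4: R2=7^(-5)=-4
after LOAD R2, [R0]: R2=M[212]=-5
after OR R4, R2: R4=(-5)|(-5)=-5
after ADD R0, 4: R0=212+4=216
after SUB R6, 1: R6=6-1=5
CMP R6, 3  (cmp 5,3)
JGT again: taken
after LOAD R4, [R0]: R4=M[216]=-1
after XOR R2, R4: R2=(-5)^(-1)=4
after LOAD R2, [R0]: R2=M[216]=-1
after OR R4, R2: R4=(-1)|(-1)=-1
after ADD R0, 4: R0=216+4=220
after SUB R6, 1: R6=5-1=4
CMP R6, 3  (cmp 4,3)
JGT again: taken
after LOAD R4, [R0]: R4=M[220]=-1
after XOR R2, R4: R2=(-1)^(-1)=0
after LOAD R2, [R0]: R2=M[220]=-1
after OR R4, R2: R4=(-1)|(-1)=-1
after ADD R0, 4: R0=220+4=224
after SUB R6, 1: R6=4-1=3
CMP R6, 3  (cmp 3,3)
JGT again: not taken
halt.

224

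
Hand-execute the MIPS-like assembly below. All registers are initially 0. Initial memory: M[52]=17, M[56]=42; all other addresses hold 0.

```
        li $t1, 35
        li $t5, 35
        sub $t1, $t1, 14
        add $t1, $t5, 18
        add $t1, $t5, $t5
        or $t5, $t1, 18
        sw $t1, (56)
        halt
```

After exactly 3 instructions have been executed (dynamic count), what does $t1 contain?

21

li $t1, 35 → $t1=35
li $t5, 35 → $t5=35
sub $t1, $t1, 14 → $t1=35-14=21
After step 3: $t1 = 21.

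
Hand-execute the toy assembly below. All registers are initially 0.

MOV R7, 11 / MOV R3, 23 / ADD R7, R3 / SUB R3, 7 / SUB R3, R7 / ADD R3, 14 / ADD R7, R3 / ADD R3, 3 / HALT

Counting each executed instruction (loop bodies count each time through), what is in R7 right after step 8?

30

MOV R7, 11 → R7=11
MOV R3, 23 → R3=23
ADD R7, R3 → R7=11+23=34
SUB R3, 7 → R3=23-7=16
SUB R3, R7 → R3=16-34=-18
ADD R3, 14 → R3=(-18)+14=-4
ADD R7, R3 → R7=34+(-4)=30
ADD R3, 3 → R3=(-4)+3=-1
After step 8: R7 = 30.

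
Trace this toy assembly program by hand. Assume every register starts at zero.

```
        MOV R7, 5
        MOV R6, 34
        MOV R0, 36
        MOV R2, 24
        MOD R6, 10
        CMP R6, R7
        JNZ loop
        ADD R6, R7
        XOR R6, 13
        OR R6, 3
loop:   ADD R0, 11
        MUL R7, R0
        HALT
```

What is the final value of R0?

47

R7=5
R6=34
R0=36
R2=24
R6=34%10=4
CMP R6, R7  (cmp 4,5)
JNZ loop: taken
R0=36+11=47
R7=5*47=235
halt.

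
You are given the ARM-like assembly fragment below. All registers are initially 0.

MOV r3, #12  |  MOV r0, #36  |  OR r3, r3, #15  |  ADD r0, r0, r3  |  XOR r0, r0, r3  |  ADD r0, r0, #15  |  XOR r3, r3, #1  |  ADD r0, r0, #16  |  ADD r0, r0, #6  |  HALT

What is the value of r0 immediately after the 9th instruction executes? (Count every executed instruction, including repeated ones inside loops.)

97

MOV r3, #12 → r3=12
MOV r0, #36 → r0=36
OR r3, r3, #15 → r3=12|15=15
ADD r0, r0, r3 → r0=36+15=51
XOR r0, r0, r3 → r0=51^15=60
ADD r0, r0, #15 → r0=60+15=75
XOR r3, r3, #1 → r3=15^1=14
ADD r0, r0, #16 → r0=75+16=91
ADD r0, r0, #6 → r0=91+6=97
After step 9: r0 = 97.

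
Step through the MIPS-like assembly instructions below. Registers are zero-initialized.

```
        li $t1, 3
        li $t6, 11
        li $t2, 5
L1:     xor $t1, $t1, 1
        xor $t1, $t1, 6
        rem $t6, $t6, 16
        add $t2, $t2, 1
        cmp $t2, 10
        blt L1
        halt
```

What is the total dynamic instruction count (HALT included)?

li $t1, 3 → $t1=3
li $t6, 11 → $t6=11
li $t2, 5 → $t2=5
xor $t1, $t1, 1 → $t1=3^1=2
xor $t1, $t1, 6 → $t1=2^6=4
rem $t6, $t6, 16 → $t6=11%16=11
add $t2, $t2, 1 → $t2=5+1=6
cmp $t2, 10  (cmp 6,10)
blt L1: taken
xor $t1, $t1, 1 → $t1=4^1=5
xor $t1, $t1, 6 → $t1=5^6=3
rem $t6, $t6, 16 → $t6=11%16=11
add $t2, $t2, 1 → $t2=6+1=7
cmp $t2, 10  (cmp 7,10)
blt L1: taken
xor $t1, $t1, 1 → $t1=3^1=2
xor $t1, $t1, 6 → $t1=2^6=4
rem $t6, $t6, 16 → $t6=11%16=11
add $t2, $t2, 1 → $t2=7+1=8
cmp $t2, 10  (cmp 8,10)
blt L1: taken
xor $t1, $t1, 1 → $t1=4^1=5
xor $t1, $t1, 6 → $t1=5^6=3
rem $t6, $t6, 16 → $t6=11%16=11
add $t2, $t2, 1 → $t2=8+1=9
cmp $t2, 10  (cmp 9,10)
blt L1: taken
xor $t1, $t1, 1 → $t1=3^1=2
xor $t1, $t1, 6 → $t1=2^6=4
rem $t6, $t6, 16 → $t6=11%16=11
add $t2, $t2, 1 → $t2=9+1=10
cmp $t2, 10  (cmp 10,10)
blt L1: not taken
halt.
Total executed instructions: 34.

34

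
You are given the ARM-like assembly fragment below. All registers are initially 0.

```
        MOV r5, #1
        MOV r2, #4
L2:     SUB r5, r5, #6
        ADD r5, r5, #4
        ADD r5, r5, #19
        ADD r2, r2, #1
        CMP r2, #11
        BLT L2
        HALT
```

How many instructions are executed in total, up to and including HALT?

45

r5=1
r2=4
r5=1-6=-5
r5=(-5)+4=-1
r5=(-1)+19=18
r2=4+1=5
CMP r2, #11  (cmp 5,11)
BLT L2: taken
r5=18-6=12
r5=12+4=16
r5=16+19=35
r2=5+1=6
CMP r2, #11  (cmp 6,11)
BLT L2: taken
r5=35-6=29
r5=29+4=33
r5=33+19=52
r2=6+1=7
CMP r2, #11  (cmp 7,11)
BLT L2: taken
r5=52-6=46
r5=46+4=50
r5=50+19=69
r2=7+1=8
CMP r2, #11  (cmp 8,11)
BLT L2: taken
r5=69-6=63
r5=63+4=67
r5=67+19=86
r2=8+1=9
CMP r2, #11  (cmp 9,11)
BLT L2: taken
r5=86-6=80
r5=80+4=84
r5=84+19=103
r2=9+1=10
CMP r2, #11  (cmp 10,11)
BLT L2: taken
r5=103-6=97
r5=97+4=101
r5=101+19=120
r2=10+1=11
CMP r2, #11  (cmp 11,11)
BLT L2: not taken
halt.
Total executed instructions: 45.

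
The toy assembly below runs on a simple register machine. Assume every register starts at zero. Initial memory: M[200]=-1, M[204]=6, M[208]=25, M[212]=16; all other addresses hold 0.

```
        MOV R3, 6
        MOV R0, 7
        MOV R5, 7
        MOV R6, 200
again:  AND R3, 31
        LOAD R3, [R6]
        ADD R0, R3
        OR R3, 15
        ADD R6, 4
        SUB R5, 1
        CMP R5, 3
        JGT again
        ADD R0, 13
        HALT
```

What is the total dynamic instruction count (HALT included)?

38

MOV R3, 6 → R3=6
MOV R0, 7 → R0=7
MOV R5, 7 → R5=7
MOV R6, 200 → R6=200
AND R3, 31 → R3=6&31=6
LOAD R3, [R6] → R3=M[200]=-1
ADD R0, R3 → R0=7+(-1)=6
OR R3, 15 → R3=(-1)|15=-1
ADD R6, 4 → R6=200+4=204
SUB R5, 1 → R5=7-1=6
CMP R5, 3  (cmp 6,3)
JGT again: taken
AND R3, 31 → R3=(-1)&31=31
LOAD R3, [R6] → R3=M[204]=6
ADD R0, R3 → R0=6+6=12
OR R3, 15 → R3=6|15=15
ADD R6, 4 → R6=204+4=208
SUB R5, 1 → R5=6-1=5
CMP R5, 3  (cmp 5,3)
JGT again: taken
AND R3, 31 → R3=15&31=15
LOAD R3, [R6] → R3=M[208]=25
ADD R0, R3 → R0=12+25=37
OR R3, 15 → R3=25|15=31
ADD R6, 4 → R6=208+4=212
SUB R5, 1 → R5=5-1=4
CMP R5, 3  (cmp 4,3)
JGT again: taken
AND R3, 31 → R3=31&31=31
LOAD R3, [R6] → R3=M[212]=16
ADD R0, R3 → R0=37+16=53
OR R3, 15 → R3=16|15=31
ADD R6, 4 → R6=212+4=216
SUB R5, 1 → R5=4-1=3
CMP R5, 3  (cmp 3,3)
JGT again: not taken
ADD R0, 13 → R0=53+13=66
halt.
Total executed instructions: 38.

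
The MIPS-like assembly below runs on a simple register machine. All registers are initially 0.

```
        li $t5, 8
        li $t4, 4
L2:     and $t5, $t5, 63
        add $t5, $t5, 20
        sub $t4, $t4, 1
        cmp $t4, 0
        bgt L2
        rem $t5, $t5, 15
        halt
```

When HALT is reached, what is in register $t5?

li $t5, 8 → $t5=8
li $t4, 4 → $t4=4
and $t5, $t5, 63 → $t5=8&63=8
add $t5, $t5, 20 → $t5=8+20=28
sub $t4, $t4, 1 → $t4=4-1=3
cmp $t4, 0  (cmp 3,0)
bgt L2: taken
and $t5, $t5, 63 → $t5=28&63=28
add $t5, $t5, 20 → $t5=28+20=48
sub $t4, $t4, 1 → $t4=3-1=2
cmp $t4, 0  (cmp 2,0)
bgt L2: taken
and $t5, $t5, 63 → $t5=48&63=48
add $t5, $t5, 20 → $t5=48+20=68
sub $t4, $t4, 1 → $t4=2-1=1
cmp $t4, 0  (cmp 1,0)
bgt L2: taken
and $t5, $t5, 63 → $t5=68&63=4
add $t5, $t5, 20 → $t5=4+20=24
sub $t4, $t4, 1 → $t4=1-1=0
cmp $t4, 0  (cmp 0,0)
bgt L2: not taken
rem $t5, $t5, 15 → $t5=24%15=9
halt.

9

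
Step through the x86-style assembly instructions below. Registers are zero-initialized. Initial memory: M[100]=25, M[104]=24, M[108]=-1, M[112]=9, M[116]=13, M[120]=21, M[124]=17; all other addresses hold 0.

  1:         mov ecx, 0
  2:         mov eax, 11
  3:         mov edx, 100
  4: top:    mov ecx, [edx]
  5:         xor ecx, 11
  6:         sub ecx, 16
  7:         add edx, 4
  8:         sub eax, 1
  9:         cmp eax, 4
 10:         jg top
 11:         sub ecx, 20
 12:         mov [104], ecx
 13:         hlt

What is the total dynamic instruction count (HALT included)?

mov ecx, 0 → ecx=0
mov eax, 11 → eax=11
mov edx, 100 → edx=100
mov ecx, [edx] → ecx=M[100]=25
xor ecx, 11 → ecx=25^11=18
sub ecx, 16 → ecx=18-16=2
add edx, 4 → edx=100+4=104
sub eax, 1 → eax=11-1=10
cmp eax, 4  (cmp 10,4)
jg top: taken
mov ecx, [edx] → ecx=M[104]=24
xor ecx, 11 → ecx=24^11=19
sub ecx, 16 → ecx=19-16=3
add edx, 4 → edx=104+4=108
sub eax, 1 → eax=10-1=9
cmp eax, 4  (cmp 9,4)
jg top: taken
mov ecx, [edx] → ecx=M[108]=-1
xor ecx, 11 → ecx=(-1)^11=-12
sub ecx, 16 → ecx=(-12)-16=-28
add edx, 4 → edx=108+4=112
sub eax, 1 → eax=9-1=8
cmp eax, 4  (cmp 8,4)
jg top: taken
mov ecx, [edx] → ecx=M[112]=9
xor ecx, 11 → ecx=9^11=2
sub ecx, 16 → ecx=2-16=-14
add edx, 4 → edx=112+4=116
sub eax, 1 → eax=8-1=7
cmp eax, 4  (cmp 7,4)
jg top: taken
mov ecx, [edx] → ecx=M[116]=13
xor ecx, 11 → ecx=13^11=6
sub ecx, 16 → ecx=6-16=-10
add edx, 4 → edx=116+4=120
sub eax, 1 → eax=7-1=6
cmp eax, 4  (cmp 6,4)
jg top: taken
mov ecx, [edx] → ecx=M[120]=21
xor ecx, 11 → ecx=21^11=30
sub ecx, 16 → ecx=30-16=14
add edx, 4 → edx=120+4=124
sub eax, 1 → eax=6-1=5
cmp eax, 4  (cmp 5,4)
jg top: taken
mov ecx, [edx] → ecx=M[124]=17
xor ecx, 11 → ecx=17^11=26
sub ecx, 16 → ecx=26-16=10
add edx, 4 → edx=124+4=128
sub eax, 1 → eax=5-1=4
cmp eax, 4  (cmp 4,4)
jg top: not taken
sub ecx, 20 → ecx=10-20=-10
mov [104], ecx → M[104]=-10
halt.
Total executed instructions: 55.

55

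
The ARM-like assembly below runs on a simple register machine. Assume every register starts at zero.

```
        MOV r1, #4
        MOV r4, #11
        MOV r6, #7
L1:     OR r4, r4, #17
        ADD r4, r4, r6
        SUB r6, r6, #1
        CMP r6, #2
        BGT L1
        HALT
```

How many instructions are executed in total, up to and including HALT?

29

after MOV r1, #4: r1=4
after MOV r4, #11: r4=11
after MOV r6, #7: r6=7
after OR r4, r4, #17: r4=11|17=27
after ADD r4, r4, r6: r4=27+7=34
after SUB r6, r6, #1: r6=7-1=6
CMP r6, #2  (cmp 6,2)
BGT L1: taken
after OR r4, r4, #17: r4=34|17=51
after ADD r4, r4, r6: r4=51+6=57
after SUB r6, r6, #1: r6=6-1=5
CMP r6, #2  (cmp 5,2)
BGT L1: taken
after OR r4, r4, #17: r4=57|17=57
after ADD r4, r4, r6: r4=57+5=62
after SUB r6, r6, #1: r6=5-1=4
CMP r6, #2  (cmp 4,2)
BGT L1: taken
after OR r4, r4, #17: r4=62|17=63
after ADD r4, r4, r6: r4=63+4=67
after SUB r6, r6, #1: r6=4-1=3
CMP r6, #2  (cmp 3,2)
BGT L1: taken
after OR r4, r4, #17: r4=67|17=83
after ADD r4, r4, r6: r4=83+3=86
after SUB r6, r6, #1: r6=3-1=2
CMP r6, #2  (cmp 2,2)
BGT L1: not taken
halt.
Total executed instructions: 29.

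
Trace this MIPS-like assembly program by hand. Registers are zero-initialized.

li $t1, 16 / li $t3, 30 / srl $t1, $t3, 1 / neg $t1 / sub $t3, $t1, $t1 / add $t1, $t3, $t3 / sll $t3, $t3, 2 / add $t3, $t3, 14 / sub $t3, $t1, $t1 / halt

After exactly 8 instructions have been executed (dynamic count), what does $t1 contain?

0

$t1=16
$t3=30
$t1=30>>1=15
$t1=-(15)=-15
$t3=(-15)-(-15)=0
$t1=0+0=0
$t3=0<<2=0
$t3=0+14=14
After step 8: $t1 = 0.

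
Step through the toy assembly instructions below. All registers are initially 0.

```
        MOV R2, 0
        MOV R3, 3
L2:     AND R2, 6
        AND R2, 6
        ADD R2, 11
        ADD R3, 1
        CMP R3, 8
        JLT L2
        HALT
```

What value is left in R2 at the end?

11

MOV R2, 0 → R2=0
MOV R3, 3 → R3=3
AND R2, 6 → R2=0&6=0
AND R2, 6 → R2=0&6=0
ADD R2, 11 → R2=0+11=11
ADD R3, 1 → R3=3+1=4
CMP R3, 8  (cmp 4,8)
JLT L2: taken
AND R2, 6 → R2=11&6=2
AND R2, 6 → R2=2&6=2
ADD R2, 11 → R2=2+11=13
ADD R3, 1 → R3=4+1=5
CMP R3, 8  (cmp 5,8)
JLT L2: taken
AND R2, 6 → R2=13&6=4
AND R2, 6 → R2=4&6=4
ADD R2, 11 → R2=4+11=15
ADD R3, 1 → R3=5+1=6
CMP R3, 8  (cmp 6,8)
JLT L2: taken
AND R2, 6 → R2=15&6=6
AND R2, 6 → R2=6&6=6
ADD R2, 11 → R2=6+11=17
ADD R3, 1 → R3=6+1=7
CMP R3, 8  (cmp 7,8)
JLT L2: taken
AND R2, 6 → R2=17&6=0
AND R2, 6 → R2=0&6=0
ADD R2, 11 → R2=0+11=11
ADD R3, 1 → R3=7+1=8
CMP R3, 8  (cmp 8,8)
JLT L2: not taken
halt.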